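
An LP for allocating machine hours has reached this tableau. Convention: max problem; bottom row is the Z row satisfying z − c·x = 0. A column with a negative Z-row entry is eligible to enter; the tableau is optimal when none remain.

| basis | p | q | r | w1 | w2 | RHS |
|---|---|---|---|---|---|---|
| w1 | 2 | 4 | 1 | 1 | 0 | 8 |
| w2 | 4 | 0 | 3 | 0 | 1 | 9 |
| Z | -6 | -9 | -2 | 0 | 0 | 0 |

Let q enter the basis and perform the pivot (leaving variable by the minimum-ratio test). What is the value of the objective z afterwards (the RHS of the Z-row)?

Ratio test on column q — row 1: 8/4 = 2; row 2: entry 0 ≤ 0. Minimum is 2 at row 1 (w1 leaves); pivot element 4.
Pivot on row 1; the Z-row RHS becomes 0 − (-9)·2 = 18.

18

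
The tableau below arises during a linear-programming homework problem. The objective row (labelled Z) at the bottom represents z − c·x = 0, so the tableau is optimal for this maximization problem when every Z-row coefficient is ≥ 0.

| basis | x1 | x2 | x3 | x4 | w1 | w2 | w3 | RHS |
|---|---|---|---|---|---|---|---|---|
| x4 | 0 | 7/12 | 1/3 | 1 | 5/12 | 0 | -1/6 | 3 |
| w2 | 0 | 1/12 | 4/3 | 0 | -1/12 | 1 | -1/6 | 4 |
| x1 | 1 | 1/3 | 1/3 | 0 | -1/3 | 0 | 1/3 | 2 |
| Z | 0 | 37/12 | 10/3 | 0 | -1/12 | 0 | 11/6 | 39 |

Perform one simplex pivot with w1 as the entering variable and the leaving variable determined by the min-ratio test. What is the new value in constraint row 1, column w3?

-2/5

Ratio test on column w1 — row 1: 3/(5/12) = 36/5; row 2: entry -1/12 ≤ 0; row 3: entry -1/3 ≤ 0. Minimum is 36/5 at row 1 (x4 leaves); pivot element 5/12.
Divide row 1 by 5/12; eliminate column w1 from the other rows.
In the new row 1, the w3 entry is the old entry divided by the pivot: (-1/6)/(5/12) = -2/5.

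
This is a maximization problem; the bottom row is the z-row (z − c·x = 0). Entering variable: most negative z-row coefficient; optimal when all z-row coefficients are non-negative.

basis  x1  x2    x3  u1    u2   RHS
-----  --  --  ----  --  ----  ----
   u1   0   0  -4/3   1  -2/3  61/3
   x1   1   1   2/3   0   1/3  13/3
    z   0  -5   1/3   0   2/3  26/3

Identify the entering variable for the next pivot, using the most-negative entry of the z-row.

Negative z-row entries: x2: -5.
The most negative is -5 in column x2, so x2 enters.

x2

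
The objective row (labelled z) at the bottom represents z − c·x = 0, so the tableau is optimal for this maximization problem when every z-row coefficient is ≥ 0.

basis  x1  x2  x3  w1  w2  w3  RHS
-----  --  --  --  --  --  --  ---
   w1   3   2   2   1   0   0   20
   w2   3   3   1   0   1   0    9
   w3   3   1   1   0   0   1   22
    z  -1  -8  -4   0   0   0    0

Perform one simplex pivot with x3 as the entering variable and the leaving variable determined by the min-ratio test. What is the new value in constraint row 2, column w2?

1

Ratio test on column x3 — row 1: 20/2 = 10; row 2: 9/1 = 9; row 3: 22/1 = 22. Minimum is 9 at row 2 (w2 leaves); pivot element 1.
Divide row 2 by 1; eliminate column x3 from the other rows.
In the new row 2, the w2 entry is the old entry divided by the pivot: 1/1 = 1.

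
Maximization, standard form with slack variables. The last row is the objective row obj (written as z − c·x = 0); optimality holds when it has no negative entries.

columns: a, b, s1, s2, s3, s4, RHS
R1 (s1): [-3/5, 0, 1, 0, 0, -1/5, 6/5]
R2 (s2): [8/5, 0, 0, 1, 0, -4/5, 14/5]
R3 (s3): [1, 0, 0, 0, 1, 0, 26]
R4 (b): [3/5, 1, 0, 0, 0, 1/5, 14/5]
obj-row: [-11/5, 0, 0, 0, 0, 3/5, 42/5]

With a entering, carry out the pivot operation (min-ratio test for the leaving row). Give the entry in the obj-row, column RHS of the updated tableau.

Ratio test on column a — row 1: entry -3/5 ≤ 0; row 2: (14/5)/(8/5) = 7/4; row 3: 26/1 = 26; row 4: (14/5)/(3/5) = 14/3. Minimum is 7/4 at row 2 (s2 leaves); pivot element 8/5.
Divide row 2 by 8/5; eliminate column a from the other rows.
obj-row update in column RHS: 42/5 − (-11/5)·(7/4) = 49/4.

49/4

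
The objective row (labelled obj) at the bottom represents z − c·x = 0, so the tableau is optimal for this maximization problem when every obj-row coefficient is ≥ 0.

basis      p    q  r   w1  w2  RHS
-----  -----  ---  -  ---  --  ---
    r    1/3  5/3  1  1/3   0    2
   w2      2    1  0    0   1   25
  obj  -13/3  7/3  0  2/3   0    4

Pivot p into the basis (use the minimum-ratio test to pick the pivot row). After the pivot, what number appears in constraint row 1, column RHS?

6

Ratio test on column p — row 1: 2/(1/3) = 6; row 2: 25/2 = 25/2. Minimum is 6 at row 1 (r leaves); pivot element 1/3.
Divide row 1 by 1/3; eliminate column p from the other rows.
In the new row 1, the RHS entry is the old entry divided by the pivot: 2/(1/3) = 6.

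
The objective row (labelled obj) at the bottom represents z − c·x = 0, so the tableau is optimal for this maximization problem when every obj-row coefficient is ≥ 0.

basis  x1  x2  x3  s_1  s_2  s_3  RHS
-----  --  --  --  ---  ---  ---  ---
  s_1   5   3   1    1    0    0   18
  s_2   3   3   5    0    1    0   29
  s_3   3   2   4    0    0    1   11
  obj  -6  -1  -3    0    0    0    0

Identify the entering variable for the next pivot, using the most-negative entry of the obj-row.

Negative obj-row entries: x1: -6, x2: -1, x3: -3.
The most negative is -6 in column x1, so x1 enters.

x1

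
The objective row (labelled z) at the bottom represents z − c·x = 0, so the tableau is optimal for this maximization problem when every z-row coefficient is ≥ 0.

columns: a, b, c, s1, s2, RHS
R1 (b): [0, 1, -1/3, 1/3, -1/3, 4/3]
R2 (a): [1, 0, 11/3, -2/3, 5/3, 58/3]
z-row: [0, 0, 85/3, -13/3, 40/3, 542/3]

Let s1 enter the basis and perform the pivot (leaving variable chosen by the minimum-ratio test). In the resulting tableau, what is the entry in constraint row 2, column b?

Ratio test on column s1 — row 1: (4/3)/(1/3) = 4; row 2: entry -2/3 ≤ 0. Minimum is 4 at row 1 (b leaves); pivot element 1/3.
Divide row 1 by 1/3; eliminate column s1 from the other rows.
Row 2 update in column b: 0 − (-2/3)·3 = 2.

2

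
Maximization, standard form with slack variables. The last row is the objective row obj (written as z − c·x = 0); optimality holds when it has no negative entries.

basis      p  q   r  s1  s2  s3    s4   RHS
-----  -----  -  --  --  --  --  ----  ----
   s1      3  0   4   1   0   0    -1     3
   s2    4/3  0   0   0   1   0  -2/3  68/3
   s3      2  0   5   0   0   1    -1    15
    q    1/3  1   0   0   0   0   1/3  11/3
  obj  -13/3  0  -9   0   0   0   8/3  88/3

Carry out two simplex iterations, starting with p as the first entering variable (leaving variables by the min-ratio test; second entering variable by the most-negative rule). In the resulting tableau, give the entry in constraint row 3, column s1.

-5/4

Ratio test on column p — row 1: 3/3 = 1; row 2: (68/3)/(4/3) = 17; row 3: 15/2 = 15/2; row 4: (11/3)/(1/3) = 11. Minimum is 1 at row 1 (s1 leaves); pivot element 3.
Divide row 1 by 3; eliminate column p from the other rows.
Second iteration: most negative obj-row entry is -29/9 in column r, so r enters.
Ratio test on column r — row 1: 1/(4/3) = 3/4; row 2: entry -16/9 ≤ 0; row 3: 13/(7/3) = 39/7; row 4: entry -4/9 ≤ 0. Minimum is 3/4 at row 1 (p leaves); pivot element 4/3.
Divide row 1 by 4/3; eliminate column r from the other rows.
After both pivots, the entry at constraint row 3, column s1 is -5/4.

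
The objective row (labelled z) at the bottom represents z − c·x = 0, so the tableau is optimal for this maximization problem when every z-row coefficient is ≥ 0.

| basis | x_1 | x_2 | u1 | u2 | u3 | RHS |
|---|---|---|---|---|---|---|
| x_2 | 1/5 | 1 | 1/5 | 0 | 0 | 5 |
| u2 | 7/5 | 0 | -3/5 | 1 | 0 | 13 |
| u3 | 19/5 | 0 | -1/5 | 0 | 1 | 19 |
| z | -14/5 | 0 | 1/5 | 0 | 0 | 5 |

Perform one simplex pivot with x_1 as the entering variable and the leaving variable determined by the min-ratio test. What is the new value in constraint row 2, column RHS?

6

Ratio test on column x_1 — row 1: 5/(1/5) = 25; row 2: 13/(7/5) = 65/7; row 3: 19/(19/5) = 5. Minimum is 5 at row 3 (u3 leaves); pivot element 19/5.
Divide row 3 by 19/5; eliminate column x_1 from the other rows.
Row 2 update in column RHS: 13 − (7/5)·5 = 6.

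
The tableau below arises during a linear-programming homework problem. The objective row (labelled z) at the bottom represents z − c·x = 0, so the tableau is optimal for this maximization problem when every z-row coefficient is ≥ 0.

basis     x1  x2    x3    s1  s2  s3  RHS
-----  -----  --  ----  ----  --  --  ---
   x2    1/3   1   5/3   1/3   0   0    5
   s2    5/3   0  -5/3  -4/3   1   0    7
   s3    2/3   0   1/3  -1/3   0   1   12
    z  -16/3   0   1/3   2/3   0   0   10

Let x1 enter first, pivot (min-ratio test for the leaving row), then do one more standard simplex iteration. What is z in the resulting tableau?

Ratio test on column x1 — row 1: 5/(1/3) = 15; row 2: 7/(5/3) = 21/5; row 3: 12/(2/3) = 18. Minimum is 21/5 at row 2 (s2 leaves); pivot element 5/3.
Pivot on row 2; the z-row RHS becomes 10 − (-16/3)·(21/5) = 162/5.
Next entering variable (most negative z-row entry -5): x3.
Ratio test on column x3 — row 1: (18/5)/2 = 9/5; row 2: entry -1 ≤ 0; row 3: (46/5)/1 = 46/5. Minimum is 9/5 at row 1 (x2 leaves); pivot element 2.
After the second pivot the z-row RHS is 162/5 − (-5)·(9/5) = 207/5.

207/5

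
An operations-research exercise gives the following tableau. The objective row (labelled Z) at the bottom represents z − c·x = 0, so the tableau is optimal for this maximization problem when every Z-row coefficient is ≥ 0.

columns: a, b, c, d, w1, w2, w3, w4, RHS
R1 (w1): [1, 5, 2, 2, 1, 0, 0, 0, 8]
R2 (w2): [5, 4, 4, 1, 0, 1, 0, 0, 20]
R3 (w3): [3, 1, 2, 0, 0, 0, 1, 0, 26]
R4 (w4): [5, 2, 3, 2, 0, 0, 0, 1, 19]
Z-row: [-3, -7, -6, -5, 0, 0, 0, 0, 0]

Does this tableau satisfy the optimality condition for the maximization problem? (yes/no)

The Z-row has a negative entry -7 in column b, so it is not optimal.

no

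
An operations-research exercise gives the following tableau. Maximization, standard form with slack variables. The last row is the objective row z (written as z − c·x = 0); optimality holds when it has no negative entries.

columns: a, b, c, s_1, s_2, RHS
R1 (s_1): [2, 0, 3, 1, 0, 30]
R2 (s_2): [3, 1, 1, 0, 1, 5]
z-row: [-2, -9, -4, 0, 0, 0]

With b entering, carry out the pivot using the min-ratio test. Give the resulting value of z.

45

Ratio test on column b — row 1: entry 0 ≤ 0; row 2: 5/1 = 5. Minimum is 5 at row 2 (s_2 leaves); pivot element 1.
Pivot on row 2; the z-row RHS becomes 0 − (-9)·5 = 45.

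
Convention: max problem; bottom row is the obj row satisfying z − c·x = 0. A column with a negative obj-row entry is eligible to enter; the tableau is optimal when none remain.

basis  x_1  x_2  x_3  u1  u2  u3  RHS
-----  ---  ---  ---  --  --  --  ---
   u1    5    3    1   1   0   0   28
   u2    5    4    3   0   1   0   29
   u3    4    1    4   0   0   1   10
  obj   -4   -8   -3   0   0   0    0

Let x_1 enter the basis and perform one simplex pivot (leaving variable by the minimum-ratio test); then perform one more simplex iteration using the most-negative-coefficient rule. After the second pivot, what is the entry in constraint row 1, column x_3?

-30/11

Ratio test on column x_1 — row 1: 28/5 = 28/5; row 2: 29/5 = 29/5; row 3: 10/4 = 5/2. Minimum is 5/2 at row 3 (u3 leaves); pivot element 4.
Divide row 3 by 4; eliminate column x_1 from the other rows.
Second iteration: most negative obj-row entry is -7 in column x_2, so x_2 enters.
Ratio test on column x_2 — row 1: (31/2)/(7/4) = 62/7; row 2: (33/2)/(11/4) = 6; row 3: (5/2)/(1/4) = 10. Minimum is 6 at row 2 (u2 leaves); pivot element 11/4.
Divide row 2 by 11/4; eliminate column x_2 from the other rows.
After both pivots, the entry at constraint row 1, column x_3 is -30/11.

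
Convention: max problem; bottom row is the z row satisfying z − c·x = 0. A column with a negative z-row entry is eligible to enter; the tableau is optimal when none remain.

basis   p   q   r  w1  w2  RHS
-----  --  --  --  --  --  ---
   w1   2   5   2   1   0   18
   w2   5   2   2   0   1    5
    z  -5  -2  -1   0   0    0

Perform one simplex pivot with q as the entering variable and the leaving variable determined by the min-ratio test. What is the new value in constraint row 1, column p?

-21/2

Ratio test on column q — row 1: 18/5 = 18/5; row 2: 5/2 = 5/2. Minimum is 5/2 at row 2 (w2 leaves); pivot element 2.
Divide row 2 by 2; eliminate column q from the other rows.
Row 1 update in column p: 2 − 5·(5/2) = -21/2.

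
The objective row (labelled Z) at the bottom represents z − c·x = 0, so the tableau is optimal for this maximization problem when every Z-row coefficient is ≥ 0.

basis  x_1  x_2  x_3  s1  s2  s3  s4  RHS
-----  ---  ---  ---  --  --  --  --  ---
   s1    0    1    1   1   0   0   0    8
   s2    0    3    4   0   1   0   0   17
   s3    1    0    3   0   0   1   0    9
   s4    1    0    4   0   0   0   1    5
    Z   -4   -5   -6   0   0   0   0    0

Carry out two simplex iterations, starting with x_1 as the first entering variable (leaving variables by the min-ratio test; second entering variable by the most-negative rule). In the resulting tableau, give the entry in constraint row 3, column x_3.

-1

Ratio test on column x_1 — row 1: entry 0 ≤ 0; row 2: entry 0 ≤ 0; row 3: 9/1 = 9; row 4: 5/1 = 5. Minimum is 5 at row 4 (s4 leaves); pivot element 1.
Divide row 4 by 1; eliminate column x_1 from the other rows.
Second iteration: most negative Z-row entry is -5 in column x_2, so x_2 enters.
Ratio test on column x_2 — row 1: 8/1 = 8; row 2: 17/3 = 17/3; row 3: entry 0 ≤ 0; row 4: entry 0 ≤ 0. Minimum is 17/3 at row 2 (s2 leaves); pivot element 3.
Divide row 2 by 3; eliminate column x_2 from the other rows.
After both pivots, the entry at constraint row 3, column x_3 is -1.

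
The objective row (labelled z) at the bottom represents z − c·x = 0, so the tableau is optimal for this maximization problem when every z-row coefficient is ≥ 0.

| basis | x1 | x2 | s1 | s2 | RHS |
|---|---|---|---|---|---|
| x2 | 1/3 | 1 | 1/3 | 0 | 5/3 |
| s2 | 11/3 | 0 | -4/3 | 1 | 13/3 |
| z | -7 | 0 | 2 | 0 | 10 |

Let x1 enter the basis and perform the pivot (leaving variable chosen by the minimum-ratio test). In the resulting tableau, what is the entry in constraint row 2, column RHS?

13/11

Ratio test on column x1 — row 1: (5/3)/(1/3) = 5; row 2: (13/3)/(11/3) = 13/11. Minimum is 13/11 at row 2 (s2 leaves); pivot element 11/3.
Divide row 2 by 11/3; eliminate column x1 from the other rows.
In the new row 2, the RHS entry is the old entry divided by the pivot: (13/3)/(11/3) = 13/11.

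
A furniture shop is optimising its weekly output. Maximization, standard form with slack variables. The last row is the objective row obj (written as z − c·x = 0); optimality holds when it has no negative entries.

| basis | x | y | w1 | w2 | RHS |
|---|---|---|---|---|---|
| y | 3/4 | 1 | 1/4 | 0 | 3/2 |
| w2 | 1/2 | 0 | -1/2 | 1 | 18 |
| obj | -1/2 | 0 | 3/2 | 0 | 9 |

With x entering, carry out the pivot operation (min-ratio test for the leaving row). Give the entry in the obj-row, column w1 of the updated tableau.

Ratio test on column x — row 1: (3/2)/(3/4) = 2; row 2: 18/(1/2) = 36. Minimum is 2 at row 1 (y leaves); pivot element 3/4.
Divide row 1 by 3/4; eliminate column x from the other rows.
obj-row update in column w1: 3/2 − (-1/2)·(1/3) = 5/3.

5/3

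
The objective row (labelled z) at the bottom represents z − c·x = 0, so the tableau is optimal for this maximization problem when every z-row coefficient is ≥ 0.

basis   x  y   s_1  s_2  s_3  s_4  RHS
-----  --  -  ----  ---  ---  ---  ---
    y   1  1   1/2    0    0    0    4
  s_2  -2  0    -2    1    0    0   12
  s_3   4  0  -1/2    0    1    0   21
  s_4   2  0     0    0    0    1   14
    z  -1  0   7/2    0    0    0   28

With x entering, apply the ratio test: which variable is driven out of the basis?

Column x entries and ratios — y: 4/1 = 4; s_2: -2 ≤ 0, skip; s_3: 21/4 = 21/4; s_4: 14/2 = 7.
Smallest ratio is 4 in the row of y, so y leaves.

y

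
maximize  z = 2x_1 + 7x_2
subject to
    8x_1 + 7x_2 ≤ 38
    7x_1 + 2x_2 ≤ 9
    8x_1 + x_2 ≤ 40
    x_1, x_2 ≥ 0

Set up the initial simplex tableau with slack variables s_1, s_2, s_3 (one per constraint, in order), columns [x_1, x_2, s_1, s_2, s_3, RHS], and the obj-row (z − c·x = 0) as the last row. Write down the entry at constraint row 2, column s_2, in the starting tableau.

1

Slack s_2 belongs to constraint 2; its column is the unit vector e_2, so the entry in row 2 is 1.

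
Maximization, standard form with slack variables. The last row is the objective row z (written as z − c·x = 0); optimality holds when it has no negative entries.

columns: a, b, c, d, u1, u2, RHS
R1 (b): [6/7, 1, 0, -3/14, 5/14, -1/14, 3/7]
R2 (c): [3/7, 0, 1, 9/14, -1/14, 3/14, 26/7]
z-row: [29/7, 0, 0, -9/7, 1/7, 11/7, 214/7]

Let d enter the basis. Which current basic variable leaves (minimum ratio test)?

Column d entries and ratios — b: -3/14 ≤ 0, skip; c: (26/7)/(9/14) = 52/9.
Smallest ratio is 52/9 in the row of c, so c leaves.

c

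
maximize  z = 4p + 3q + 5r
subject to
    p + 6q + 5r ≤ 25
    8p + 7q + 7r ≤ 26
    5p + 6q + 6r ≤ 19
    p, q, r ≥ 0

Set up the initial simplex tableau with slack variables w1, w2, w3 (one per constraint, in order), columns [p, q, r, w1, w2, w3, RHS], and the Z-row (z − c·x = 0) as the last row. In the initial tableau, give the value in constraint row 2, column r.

Constraint 2 has coefficient 7 on r.

7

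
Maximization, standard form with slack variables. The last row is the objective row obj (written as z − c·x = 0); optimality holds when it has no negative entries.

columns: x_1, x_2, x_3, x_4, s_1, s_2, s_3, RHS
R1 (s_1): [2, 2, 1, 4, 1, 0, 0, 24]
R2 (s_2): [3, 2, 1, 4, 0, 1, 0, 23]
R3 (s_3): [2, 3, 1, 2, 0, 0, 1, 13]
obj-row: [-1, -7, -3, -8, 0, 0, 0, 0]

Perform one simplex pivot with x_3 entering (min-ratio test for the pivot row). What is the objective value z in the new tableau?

39

Ratio test on column x_3 — row 1: 24/1 = 24; row 2: 23/1 = 23; row 3: 13/1 = 13. Minimum is 13 at row 3 (s_3 leaves); pivot element 1.
Pivot on row 3; the obj-row RHS becomes 0 − (-3)·13 = 39.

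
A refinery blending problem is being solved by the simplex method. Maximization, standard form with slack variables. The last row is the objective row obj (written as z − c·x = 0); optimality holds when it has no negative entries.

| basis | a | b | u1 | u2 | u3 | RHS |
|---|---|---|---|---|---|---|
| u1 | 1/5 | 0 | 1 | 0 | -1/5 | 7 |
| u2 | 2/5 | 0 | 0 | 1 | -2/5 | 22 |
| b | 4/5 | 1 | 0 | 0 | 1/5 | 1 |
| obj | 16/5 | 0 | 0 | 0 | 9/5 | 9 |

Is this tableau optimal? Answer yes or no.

yes

Every obj-row coefficient is ≥ 0, so the tableau is optimal.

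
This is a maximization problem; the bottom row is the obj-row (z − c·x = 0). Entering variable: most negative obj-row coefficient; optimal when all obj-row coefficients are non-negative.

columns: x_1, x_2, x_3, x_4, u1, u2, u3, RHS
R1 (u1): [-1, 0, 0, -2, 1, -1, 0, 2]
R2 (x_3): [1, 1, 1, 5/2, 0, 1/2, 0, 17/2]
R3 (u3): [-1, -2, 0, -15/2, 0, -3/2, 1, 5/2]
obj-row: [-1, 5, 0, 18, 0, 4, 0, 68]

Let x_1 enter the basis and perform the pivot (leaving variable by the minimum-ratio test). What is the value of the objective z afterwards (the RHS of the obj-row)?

153/2

Ratio test on column x_1 — row 1: entry -1 ≤ 0; row 2: (17/2)/1 = 17/2; row 3: entry -1 ≤ 0. Minimum is 17/2 at row 2 (x_3 leaves); pivot element 1.
Pivot on row 2; the obj-row RHS becomes 68 − (-1)·(17/2) = 153/2.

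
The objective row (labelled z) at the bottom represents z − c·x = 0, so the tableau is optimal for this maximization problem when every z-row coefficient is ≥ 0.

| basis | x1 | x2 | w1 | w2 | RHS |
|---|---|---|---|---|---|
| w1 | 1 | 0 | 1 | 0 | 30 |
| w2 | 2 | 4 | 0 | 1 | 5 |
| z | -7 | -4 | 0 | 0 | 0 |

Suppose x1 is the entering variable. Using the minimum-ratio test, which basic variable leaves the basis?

Column x1 entries and ratios — w1: 30/1 = 30; w2: 5/2 = 5/2.
Smallest ratio is 5/2 in the row of w2, so w2 leaves.

w2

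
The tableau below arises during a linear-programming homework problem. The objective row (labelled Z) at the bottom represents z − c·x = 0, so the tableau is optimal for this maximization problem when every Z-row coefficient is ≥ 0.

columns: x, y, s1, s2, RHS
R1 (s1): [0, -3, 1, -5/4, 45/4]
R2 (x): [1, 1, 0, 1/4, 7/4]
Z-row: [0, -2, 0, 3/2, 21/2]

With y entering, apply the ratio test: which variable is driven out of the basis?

x

Column y entries and ratios — s1: -3 ≤ 0, skip; x: (7/4)/1 = 7/4.
Smallest ratio is 7/4 in the row of x, so x leaves.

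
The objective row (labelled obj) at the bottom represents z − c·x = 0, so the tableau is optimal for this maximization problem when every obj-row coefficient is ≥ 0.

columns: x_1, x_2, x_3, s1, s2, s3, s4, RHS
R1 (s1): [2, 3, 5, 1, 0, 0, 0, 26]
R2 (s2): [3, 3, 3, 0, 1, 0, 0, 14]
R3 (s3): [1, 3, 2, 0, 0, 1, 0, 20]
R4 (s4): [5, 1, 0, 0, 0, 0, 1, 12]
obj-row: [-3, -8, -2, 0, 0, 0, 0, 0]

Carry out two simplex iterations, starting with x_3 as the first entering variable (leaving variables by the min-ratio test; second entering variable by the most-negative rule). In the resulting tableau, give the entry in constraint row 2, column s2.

Ratio test on column x_3 — row 1: 26/5 = 26/5; row 2: 14/3 = 14/3; row 3: 20/2 = 10; row 4: entry 0 ≤ 0. Minimum is 14/3 at row 2 (s2 leaves); pivot element 3.
Divide row 2 by 3; eliminate column x_3 from the other rows.
Second iteration: most negative obj-row entry is -6 in column x_2, so x_2 enters.
Ratio test on column x_2 — row 1: entry -2 ≤ 0; row 2: (14/3)/1 = 14/3; row 3: (32/3)/1 = 32/3; row 4: 12/1 = 12. Minimum is 14/3 at row 2 (x_3 leaves); pivot element 1.
Divide row 2 by 1; eliminate column x_2 from the other rows.
After both pivots, the entry at constraint row 2, column s2 is 1/3.

1/3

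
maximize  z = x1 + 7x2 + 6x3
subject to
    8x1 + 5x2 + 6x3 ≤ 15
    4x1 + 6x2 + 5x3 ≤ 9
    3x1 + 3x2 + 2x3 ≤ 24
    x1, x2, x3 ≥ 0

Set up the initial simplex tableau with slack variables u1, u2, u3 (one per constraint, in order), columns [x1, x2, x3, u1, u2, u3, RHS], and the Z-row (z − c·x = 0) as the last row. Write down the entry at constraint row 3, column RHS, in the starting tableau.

The RHS of constraint 3 is b_3 = 24.

24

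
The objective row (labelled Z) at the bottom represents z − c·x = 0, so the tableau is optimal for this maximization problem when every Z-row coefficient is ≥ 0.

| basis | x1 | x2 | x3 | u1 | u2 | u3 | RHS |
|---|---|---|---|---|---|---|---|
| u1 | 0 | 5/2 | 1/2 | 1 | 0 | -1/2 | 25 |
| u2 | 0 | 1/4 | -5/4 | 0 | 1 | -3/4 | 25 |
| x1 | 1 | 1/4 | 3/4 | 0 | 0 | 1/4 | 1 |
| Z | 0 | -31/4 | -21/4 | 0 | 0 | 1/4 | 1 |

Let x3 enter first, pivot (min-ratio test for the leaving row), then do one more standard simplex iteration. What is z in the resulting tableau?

Ratio test on column x3 — row 1: 25/(1/2) = 50; row 2: entry -5/4 ≤ 0; row 3: 1/(3/4) = 4/3. Minimum is 4/3 at row 3 (x1 leaves); pivot element 3/4.
Pivot on row 3; the Z-row RHS becomes 1 − (-21/4)·(4/3) = 8.
Next entering variable (most negative Z-row entry -6): x2.
Ratio test on column x2 — row 1: (73/3)/(7/3) = 73/7; row 2: (80/3)/(2/3) = 40; row 3: (4/3)/(1/3) = 4. Minimum is 4 at row 3 (x3 leaves); pivot element 1/3.
After the second pivot the Z-row RHS is 8 − (-6)·4 = 32.

32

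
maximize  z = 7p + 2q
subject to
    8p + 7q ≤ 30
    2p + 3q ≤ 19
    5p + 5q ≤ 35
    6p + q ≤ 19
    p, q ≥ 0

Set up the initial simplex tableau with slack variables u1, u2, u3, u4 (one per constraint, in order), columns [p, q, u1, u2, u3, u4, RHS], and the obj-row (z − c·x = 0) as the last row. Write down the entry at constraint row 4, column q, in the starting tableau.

1

Constraint 4 has coefficient 1 on q.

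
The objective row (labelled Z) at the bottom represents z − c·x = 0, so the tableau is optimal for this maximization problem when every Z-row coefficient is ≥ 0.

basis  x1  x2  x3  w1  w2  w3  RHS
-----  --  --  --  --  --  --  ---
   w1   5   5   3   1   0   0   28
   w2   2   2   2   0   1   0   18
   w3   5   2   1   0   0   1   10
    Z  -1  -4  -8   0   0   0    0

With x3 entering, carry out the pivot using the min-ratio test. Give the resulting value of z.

72

Ratio test on column x3 — row 1: 28/3 = 28/3; row 2: 18/2 = 9; row 3: 10/1 = 10. Minimum is 9 at row 2 (w2 leaves); pivot element 2.
Pivot on row 2; the Z-row RHS becomes 0 − (-8)·9 = 72.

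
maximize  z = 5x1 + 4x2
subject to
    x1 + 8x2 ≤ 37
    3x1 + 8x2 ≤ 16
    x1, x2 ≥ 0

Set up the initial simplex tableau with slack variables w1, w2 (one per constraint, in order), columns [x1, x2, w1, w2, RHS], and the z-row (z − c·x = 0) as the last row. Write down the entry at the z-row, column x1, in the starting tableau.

The z-row carries the negated objective coefficients: the x1 entry is -5.

-5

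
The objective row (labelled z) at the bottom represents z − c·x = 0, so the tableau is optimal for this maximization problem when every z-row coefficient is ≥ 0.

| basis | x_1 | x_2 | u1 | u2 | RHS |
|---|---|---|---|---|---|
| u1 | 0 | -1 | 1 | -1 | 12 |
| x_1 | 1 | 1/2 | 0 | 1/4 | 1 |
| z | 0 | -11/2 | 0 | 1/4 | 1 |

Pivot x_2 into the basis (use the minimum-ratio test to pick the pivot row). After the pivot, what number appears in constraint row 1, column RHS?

14

Ratio test on column x_2 — row 1: entry -1 ≤ 0; row 2: 1/(1/2) = 2. Minimum is 2 at row 2 (x_1 leaves); pivot element 1/2.
Divide row 2 by 1/2; eliminate column x_2 from the other rows.
Row 1 update in column RHS: 12 − (-1)·2 = 14.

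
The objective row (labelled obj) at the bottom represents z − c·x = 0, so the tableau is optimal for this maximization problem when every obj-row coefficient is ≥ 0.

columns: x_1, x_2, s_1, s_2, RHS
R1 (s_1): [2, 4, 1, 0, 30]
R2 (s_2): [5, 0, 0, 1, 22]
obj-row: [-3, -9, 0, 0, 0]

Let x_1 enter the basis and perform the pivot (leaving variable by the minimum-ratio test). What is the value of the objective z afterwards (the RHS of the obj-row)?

Ratio test on column x_1 — row 1: 30/2 = 15; row 2: 22/5 = 22/5. Minimum is 22/5 at row 2 (s_2 leaves); pivot element 5.
Pivot on row 2; the obj-row RHS becomes 0 − (-3)·(22/5) = 66/5.

66/5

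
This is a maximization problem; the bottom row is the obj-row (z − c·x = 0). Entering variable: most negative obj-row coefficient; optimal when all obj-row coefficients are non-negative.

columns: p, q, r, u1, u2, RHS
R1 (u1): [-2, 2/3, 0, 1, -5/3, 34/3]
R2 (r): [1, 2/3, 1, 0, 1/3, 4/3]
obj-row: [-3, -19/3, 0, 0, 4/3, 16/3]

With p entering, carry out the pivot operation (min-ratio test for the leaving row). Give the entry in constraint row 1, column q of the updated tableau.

Ratio test on column p — row 1: entry -2 ≤ 0; row 2: (4/3)/1 = 4/3. Minimum is 4/3 at row 2 (r leaves); pivot element 1.
Divide row 2 by 1; eliminate column p from the other rows.
Row 1 update in column q: 2/3 − (-2)·(2/3) = 2.

2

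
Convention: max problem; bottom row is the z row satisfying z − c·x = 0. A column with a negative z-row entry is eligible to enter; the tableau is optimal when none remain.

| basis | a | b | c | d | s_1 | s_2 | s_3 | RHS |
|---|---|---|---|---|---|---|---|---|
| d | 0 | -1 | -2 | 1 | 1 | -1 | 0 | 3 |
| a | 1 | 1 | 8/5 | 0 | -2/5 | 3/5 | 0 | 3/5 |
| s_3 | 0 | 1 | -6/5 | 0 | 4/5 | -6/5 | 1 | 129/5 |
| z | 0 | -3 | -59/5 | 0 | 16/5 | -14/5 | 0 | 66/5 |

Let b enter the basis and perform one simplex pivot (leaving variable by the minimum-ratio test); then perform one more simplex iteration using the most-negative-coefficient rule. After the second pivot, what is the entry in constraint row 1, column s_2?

-1/4

Ratio test on column b — row 1: entry -1 ≤ 0; row 2: (3/5)/1 = 3/5; row 3: (129/5)/1 = 129/5. Minimum is 3/5 at row 2 (a leaves); pivot element 1.
Divide row 2 by 1; eliminate column b from the other rows.
Second iteration: most negative z-row entry is -7 in column c, so c enters.
Ratio test on column c — row 1: entry -2/5 ≤ 0; row 2: (3/5)/(8/5) = 3/8; row 3: entry -14/5 ≤ 0. Minimum is 3/8 at row 2 (b leaves); pivot element 8/5.
Divide row 2 by 8/5; eliminate column c from the other rows.
After both pivots, the entry at constraint row 1, column s_2 is -1/4.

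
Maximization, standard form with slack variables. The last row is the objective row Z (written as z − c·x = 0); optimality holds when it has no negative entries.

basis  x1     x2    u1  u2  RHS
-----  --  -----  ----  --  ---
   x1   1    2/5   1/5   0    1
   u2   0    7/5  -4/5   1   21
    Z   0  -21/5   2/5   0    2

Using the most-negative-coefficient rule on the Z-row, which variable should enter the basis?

x2

Negative Z-row entries: x2: -21/5.
The most negative is -21/5 in column x2, so x2 enters.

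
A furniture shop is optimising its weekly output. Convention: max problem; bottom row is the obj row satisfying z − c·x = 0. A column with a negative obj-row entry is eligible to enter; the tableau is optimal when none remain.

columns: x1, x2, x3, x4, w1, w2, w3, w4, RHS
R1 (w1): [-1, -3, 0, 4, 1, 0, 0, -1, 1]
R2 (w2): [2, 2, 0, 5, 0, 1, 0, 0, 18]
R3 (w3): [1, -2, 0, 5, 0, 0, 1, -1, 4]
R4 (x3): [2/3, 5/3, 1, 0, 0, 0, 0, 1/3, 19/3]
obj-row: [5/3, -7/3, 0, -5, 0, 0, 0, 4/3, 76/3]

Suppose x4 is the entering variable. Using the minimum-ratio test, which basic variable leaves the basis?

w1

Column x4 entries and ratios — w1: 1/4 = 1/4; w2: 18/5 = 18/5; w3: 4/5 = 4/5; x3: 0 ≤ 0, skip.
Smallest ratio is 1/4 in the row of w1, so w1 leaves.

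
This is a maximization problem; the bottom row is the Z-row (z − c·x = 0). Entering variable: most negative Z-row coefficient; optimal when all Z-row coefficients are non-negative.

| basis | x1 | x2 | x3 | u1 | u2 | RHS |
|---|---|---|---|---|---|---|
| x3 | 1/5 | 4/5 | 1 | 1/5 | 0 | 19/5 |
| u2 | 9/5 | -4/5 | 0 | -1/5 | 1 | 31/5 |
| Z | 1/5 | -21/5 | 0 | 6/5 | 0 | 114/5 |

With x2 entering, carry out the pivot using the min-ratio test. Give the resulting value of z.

171/4

Ratio test on column x2 — row 1: (19/5)/(4/5) = 19/4; row 2: entry -4/5 ≤ 0. Minimum is 19/4 at row 1 (x3 leaves); pivot element 4/5.
Pivot on row 1; the Z-row RHS becomes 114/5 − (-21/5)·(19/4) = 171/4.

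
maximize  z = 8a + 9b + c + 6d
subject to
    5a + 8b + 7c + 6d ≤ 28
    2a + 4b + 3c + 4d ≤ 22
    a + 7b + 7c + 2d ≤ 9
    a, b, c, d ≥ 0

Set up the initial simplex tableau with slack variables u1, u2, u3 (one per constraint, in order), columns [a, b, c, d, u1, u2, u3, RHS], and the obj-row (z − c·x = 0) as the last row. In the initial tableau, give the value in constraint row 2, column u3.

Slack u3 belongs to constraint 3; its column is the unit vector e_3, so the entry in row 2 is 0.

0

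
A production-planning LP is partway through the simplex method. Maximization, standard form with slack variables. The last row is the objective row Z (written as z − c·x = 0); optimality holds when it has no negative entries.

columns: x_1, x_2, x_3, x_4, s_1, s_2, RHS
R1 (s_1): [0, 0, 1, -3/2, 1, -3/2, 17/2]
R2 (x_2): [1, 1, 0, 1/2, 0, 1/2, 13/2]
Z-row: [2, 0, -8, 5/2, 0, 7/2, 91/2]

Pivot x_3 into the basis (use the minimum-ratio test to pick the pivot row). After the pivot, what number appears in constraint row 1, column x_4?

Ratio test on column x_3 — row 1: (17/2)/1 = 17/2; row 2: entry 0 ≤ 0. Minimum is 17/2 at row 1 (s_1 leaves); pivot element 1.
Divide row 1 by 1; eliminate column x_3 from the other rows.
In the new row 1, the x_4 entry is the old entry divided by the pivot: (-3/2)/1 = -3/2.

-3/2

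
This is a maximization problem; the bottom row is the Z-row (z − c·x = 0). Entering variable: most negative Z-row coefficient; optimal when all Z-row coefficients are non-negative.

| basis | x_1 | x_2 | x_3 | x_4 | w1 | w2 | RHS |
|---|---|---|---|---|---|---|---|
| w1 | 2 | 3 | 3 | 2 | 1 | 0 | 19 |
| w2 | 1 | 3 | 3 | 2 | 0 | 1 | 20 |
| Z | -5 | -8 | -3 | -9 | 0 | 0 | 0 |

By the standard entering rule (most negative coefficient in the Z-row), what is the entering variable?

Negative Z-row entries: x_1: -5, x_2: -8, x_3: -3, x_4: -9.
The most negative is -9 in column x_4, so x_4 enters.

x_4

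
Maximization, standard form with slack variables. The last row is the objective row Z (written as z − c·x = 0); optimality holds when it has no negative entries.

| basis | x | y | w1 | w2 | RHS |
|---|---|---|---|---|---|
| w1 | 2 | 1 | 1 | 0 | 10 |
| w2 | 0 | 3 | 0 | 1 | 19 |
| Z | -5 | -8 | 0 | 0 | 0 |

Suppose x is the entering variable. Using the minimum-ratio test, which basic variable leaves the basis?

w1

Column x entries and ratios — w1: 10/2 = 5; w2: 0 ≤ 0, skip.
Smallest ratio is 5 in the row of w1, so w1 leaves.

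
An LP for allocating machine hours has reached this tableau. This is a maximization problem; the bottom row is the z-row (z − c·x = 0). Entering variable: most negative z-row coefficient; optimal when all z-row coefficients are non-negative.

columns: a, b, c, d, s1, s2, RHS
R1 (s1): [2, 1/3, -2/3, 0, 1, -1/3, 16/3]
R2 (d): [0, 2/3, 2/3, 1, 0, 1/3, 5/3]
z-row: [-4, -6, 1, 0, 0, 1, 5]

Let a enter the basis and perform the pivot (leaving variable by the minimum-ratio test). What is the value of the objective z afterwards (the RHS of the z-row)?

Ratio test on column a — row 1: (16/3)/2 = 8/3; row 2: entry 0 ≤ 0. Minimum is 8/3 at row 1 (s1 leaves); pivot element 2.
Pivot on row 1; the z-row RHS becomes 5 − (-4)·(8/3) = 47/3.

47/3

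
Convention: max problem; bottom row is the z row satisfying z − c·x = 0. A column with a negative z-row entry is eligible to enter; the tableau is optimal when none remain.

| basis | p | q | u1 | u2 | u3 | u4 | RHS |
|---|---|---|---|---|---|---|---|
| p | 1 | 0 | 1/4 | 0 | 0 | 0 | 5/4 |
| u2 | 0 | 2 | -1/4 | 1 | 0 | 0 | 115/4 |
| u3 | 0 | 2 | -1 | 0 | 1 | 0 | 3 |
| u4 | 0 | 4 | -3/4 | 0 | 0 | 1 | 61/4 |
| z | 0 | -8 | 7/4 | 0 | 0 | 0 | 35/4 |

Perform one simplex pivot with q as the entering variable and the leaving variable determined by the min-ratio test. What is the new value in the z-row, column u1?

Ratio test on column q — row 1: entry 0 ≤ 0; row 2: (115/4)/2 = 115/8; row 3: 3/2 = 3/2; row 4: (61/4)/4 = 61/16. Minimum is 3/2 at row 3 (u3 leaves); pivot element 2.
Divide row 3 by 2; eliminate column q from the other rows.
z-row update in column u1: 7/4 − (-8)·(-1/2) = -9/4.

-9/4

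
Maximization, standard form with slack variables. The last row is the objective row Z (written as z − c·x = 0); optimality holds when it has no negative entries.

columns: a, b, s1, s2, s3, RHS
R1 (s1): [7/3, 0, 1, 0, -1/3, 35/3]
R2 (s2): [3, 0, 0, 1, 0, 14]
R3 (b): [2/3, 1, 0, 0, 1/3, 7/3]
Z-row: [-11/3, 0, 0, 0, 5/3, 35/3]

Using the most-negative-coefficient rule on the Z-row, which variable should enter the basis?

a

Negative Z-row entries: a: -11/3.
The most negative is -11/3 in column a, so a enters.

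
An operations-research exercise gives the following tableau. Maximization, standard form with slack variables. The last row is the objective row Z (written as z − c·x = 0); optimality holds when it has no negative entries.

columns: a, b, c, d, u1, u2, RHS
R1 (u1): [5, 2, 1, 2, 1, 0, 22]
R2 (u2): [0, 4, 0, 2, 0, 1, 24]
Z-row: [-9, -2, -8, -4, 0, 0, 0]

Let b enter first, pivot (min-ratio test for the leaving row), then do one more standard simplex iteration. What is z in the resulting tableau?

30

Ratio test on column b — row 1: 22/2 = 11; row 2: 24/4 = 6. Minimum is 6 at row 2 (u2 leaves); pivot element 4.
Pivot on row 2; the Z-row RHS becomes 0 − (-2)·6 = 12.
Next entering variable (most negative Z-row entry -9): a.
Ratio test on column a — row 1: 10/5 = 2; row 2: entry 0 ≤ 0. Minimum is 2 at row 1 (u1 leaves); pivot element 5.
After the second pivot the Z-row RHS is 12 − (-9)·2 = 30.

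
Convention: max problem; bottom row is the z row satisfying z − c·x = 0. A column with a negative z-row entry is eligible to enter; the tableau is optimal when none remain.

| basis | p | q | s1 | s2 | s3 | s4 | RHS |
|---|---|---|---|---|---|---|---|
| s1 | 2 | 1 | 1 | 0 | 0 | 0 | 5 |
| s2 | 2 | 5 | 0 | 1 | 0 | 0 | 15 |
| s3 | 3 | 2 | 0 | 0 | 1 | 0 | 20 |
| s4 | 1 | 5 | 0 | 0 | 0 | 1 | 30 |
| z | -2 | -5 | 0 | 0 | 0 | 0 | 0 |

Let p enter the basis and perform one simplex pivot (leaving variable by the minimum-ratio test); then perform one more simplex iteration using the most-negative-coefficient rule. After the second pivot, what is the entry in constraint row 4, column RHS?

65/4

Ratio test on column p — row 1: 5/2 = 5/2; row 2: 15/2 = 15/2; row 3: 20/3 = 20/3; row 4: 30/1 = 30. Minimum is 5/2 at row 1 (s1 leaves); pivot element 2.
Divide row 1 by 2; eliminate column p from the other rows.
Second iteration: most negative z-row entry is -4 in column q, so q enters.
Ratio test on column q — row 1: (5/2)/(1/2) = 5; row 2: 10/4 = 5/2; row 3: (25/2)/(1/2) = 25; row 4: (55/2)/(9/2) = 55/9. Minimum is 5/2 at row 2 (s2 leaves); pivot element 4.
Divide row 2 by 4; eliminate column q from the other rows.
After both pivots, the entry at constraint row 4, column RHS is 65/4.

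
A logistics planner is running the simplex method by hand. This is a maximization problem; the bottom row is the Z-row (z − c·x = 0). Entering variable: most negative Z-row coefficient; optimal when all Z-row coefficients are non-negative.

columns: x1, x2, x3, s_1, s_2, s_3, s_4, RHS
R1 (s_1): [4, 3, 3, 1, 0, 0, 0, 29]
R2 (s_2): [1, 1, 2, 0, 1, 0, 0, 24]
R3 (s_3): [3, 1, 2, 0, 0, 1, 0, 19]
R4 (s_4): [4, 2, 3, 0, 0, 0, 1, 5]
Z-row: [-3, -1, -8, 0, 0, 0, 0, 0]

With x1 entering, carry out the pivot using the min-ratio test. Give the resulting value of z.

Ratio test on column x1 — row 1: 29/4 = 29/4; row 2: 24/1 = 24; row 3: 19/3 = 19/3; row 4: 5/4 = 5/4. Minimum is 5/4 at row 4 (s_4 leaves); pivot element 4.
Pivot on row 4; the Z-row RHS becomes 0 − (-3)·(5/4) = 15/4.

15/4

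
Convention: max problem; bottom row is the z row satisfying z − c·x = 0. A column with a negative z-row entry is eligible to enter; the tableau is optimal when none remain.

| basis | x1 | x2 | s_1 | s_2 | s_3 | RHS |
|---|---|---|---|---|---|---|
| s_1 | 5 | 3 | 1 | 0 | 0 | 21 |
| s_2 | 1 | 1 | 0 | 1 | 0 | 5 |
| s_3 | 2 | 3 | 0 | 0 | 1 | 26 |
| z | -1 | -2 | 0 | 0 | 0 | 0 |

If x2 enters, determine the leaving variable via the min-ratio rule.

s_2

Column x2 entries and ratios — s_1: 21/3 = 7; s_2: 5/1 = 5; s_3: 26/3 = 26/3.
Smallest ratio is 5 in the row of s_2, so s_2 leaves.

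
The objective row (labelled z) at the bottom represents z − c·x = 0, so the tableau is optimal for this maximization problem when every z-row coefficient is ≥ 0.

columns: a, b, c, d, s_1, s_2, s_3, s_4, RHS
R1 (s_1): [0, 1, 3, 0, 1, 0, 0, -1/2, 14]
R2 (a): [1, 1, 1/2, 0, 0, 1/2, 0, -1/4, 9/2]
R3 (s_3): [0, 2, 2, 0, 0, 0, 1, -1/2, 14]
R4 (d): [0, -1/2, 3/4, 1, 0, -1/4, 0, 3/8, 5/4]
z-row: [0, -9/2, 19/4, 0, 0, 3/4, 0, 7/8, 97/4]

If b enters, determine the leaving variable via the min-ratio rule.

Column b entries and ratios — s_1: 14/1 = 14; a: (9/2)/1 = 9/2; s_3: 14/2 = 7; d: -1/2 ≤ 0, skip.
Smallest ratio is 9/2 in the row of a, so a leaves.

a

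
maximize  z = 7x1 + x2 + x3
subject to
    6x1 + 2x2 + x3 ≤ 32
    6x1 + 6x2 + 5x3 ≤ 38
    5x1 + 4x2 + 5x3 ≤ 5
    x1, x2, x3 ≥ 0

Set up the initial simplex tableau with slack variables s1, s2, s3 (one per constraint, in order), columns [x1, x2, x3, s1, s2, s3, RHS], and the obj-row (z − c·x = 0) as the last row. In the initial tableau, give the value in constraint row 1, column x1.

6

Constraint 1 has coefficient 6 on x1.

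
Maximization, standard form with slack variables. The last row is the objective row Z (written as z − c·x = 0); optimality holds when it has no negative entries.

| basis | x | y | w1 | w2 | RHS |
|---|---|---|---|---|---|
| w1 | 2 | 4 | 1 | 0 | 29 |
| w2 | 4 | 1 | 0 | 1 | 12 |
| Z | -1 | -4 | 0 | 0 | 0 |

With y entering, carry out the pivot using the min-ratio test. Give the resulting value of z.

29

Ratio test on column y — row 1: 29/4 = 29/4; row 2: 12/1 = 12. Minimum is 29/4 at row 1 (w1 leaves); pivot element 4.
Pivot on row 1; the Z-row RHS becomes 0 − (-4)·(29/4) = 29.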